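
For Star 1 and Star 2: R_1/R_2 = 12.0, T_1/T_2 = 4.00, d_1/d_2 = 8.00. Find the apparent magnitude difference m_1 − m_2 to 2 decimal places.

-6.90

L_1/L_2 = (12.0)²(4.00)⁴ = 3.686×10^4.
F_1/F_2 = (L_1/L_2)/(d_1/d_2)² = 3.686×10^4/64.00 = 576.0.
m_1 − m_2 = −2.5 log₁₀(576.0) = -6.90.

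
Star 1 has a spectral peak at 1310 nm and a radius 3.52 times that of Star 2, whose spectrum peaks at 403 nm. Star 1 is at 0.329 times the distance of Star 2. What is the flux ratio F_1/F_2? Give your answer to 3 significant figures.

1.03

Wien's law: T_1/T_2 = λ_2/λ_1 = 403/1310 = 0.3076.
L_1/L_2 = (R_1/R_2)²(T_1/T_2)⁴ = (3.52)²(0.3076)⁴ = 0.1110.
F_1/F_2 = (L_1/L_2)/(d_1/d_2)² = 0.1110/(0.329)² = 1.025.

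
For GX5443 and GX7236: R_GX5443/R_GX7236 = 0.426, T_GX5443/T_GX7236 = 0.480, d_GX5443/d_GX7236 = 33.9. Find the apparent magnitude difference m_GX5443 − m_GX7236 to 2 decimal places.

12.69

L_GX5443/L_GX7236 = (0.426)²(0.480)⁴ = 0.009634.
F_GX5443/F_GX7236 = (L_GX5443/L_GX7236)/(d_GX5443/d_GX7236)² = 0.009634/1149 = 8.383×10^-6.
m_GX5443 − m_GX7236 = −2.5 log₁₀(8.383×10^-6) = 12.69.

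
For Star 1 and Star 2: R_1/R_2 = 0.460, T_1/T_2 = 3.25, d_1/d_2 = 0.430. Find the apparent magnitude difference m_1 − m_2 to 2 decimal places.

L_1/L_2 = (0.460)²(3.25)⁴ = 23.61.
F_1/F_2 = (L_1/L_2)/(d_1/d_2)² = 23.61/0.1849 = 127.7.
m_1 − m_2 = −2.5 log₁₀(127.7) = -5.27.

-5.27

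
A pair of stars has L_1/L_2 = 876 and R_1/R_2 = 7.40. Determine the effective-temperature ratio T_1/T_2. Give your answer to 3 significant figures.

2.00

L ∝ R²T⁴ gives T ∝ (L/R²)^(1/4), so
T_1/T_2 = (876 / 7.40²)^(1/4) = (16.00)^(1/4) = 2.000.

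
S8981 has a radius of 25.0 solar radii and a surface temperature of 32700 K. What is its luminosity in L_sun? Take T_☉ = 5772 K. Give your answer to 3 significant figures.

L/L_☉ = (R/R_☉)² (T/T_☉)⁴ = (25.0)² × (32700/5772)⁴
       = 625.0 × (5.665)⁴ = 625.0 × 1030 = 6.438×10^5.

6.44×10^5 L_sun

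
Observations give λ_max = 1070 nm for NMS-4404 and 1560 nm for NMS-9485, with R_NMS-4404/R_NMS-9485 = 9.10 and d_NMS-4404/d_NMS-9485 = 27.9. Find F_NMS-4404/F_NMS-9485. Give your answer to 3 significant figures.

Wien's law: T_NMS-4404/T_NMS-9485 = λ_NMS-9485/λ_NMS-4404 = 1560/1070 = 1.458.
L_NMS-4404/L_NMS-9485 = (R_NMS-4404/R_NMS-9485)²(T_NMS-4404/T_NMS-9485)⁴ = (9.10)²(1.458)⁴ = 374.2.
F_NMS-4404/F_NMS-9485 = (L_NMS-4404/L_NMS-9485)/(d_NMS-4404/d_NMS-9485)² = 374.2/(27.9)² = 0.4807.

0.481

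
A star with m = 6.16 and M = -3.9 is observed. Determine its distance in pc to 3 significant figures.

1.03×10^3 pc

m − M = 5 log₁₀(d/10 pc)
6.16 − (-3.9) = 10.06 = 5 log₁₀(d/10)
d = 10 × 10^(10.06/5) = 10 × 10^2.012 = 1028 pc.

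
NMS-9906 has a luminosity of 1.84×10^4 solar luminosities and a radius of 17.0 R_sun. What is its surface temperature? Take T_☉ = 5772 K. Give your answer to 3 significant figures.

T/T_☉ = (L/L_☉)^(1/4) / (R/R_☉)^(1/2)
T = 5772 × (1.84×10^4)^(1/4) / √(17.0) = 5772 × 11.65 / 4.123 = 1.630×10^4 K.

1.63×10^4 K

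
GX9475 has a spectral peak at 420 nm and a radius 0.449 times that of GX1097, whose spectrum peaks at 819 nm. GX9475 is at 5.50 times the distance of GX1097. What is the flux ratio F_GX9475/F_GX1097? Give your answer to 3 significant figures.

0.0964

Wien's law: T_GX9475/T_GX1097 = λ_GX1097/λ_GX9475 = 819/420 = 1.950.
L_GX9475/L_GX1097 = (R_GX9475/R_GX1097)²(T_GX9475/T_GX1097)⁴ = (0.449)²(1.950)⁴ = 2.915.
F_GX9475/F_GX1097 = (L_GX9475/L_GX1097)/(d_GX9475/d_GX1097)² = 2.915/(5.50)² = 0.09636.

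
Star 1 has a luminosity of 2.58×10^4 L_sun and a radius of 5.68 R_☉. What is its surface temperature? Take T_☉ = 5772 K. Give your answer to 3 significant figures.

3.07×10^4 K

T/T_☉ = (L/L_☉)^(1/4) / (R/R_☉)^(1/2)
T = 5772 × (2.58×10^4)^(1/4) / √(5.68) = 5772 × 12.67 / 2.383 = 3.069×10^4 K.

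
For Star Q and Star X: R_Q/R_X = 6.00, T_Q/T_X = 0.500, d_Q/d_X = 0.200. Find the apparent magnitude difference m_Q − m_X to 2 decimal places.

L_Q/L_X = (6.00)²(0.500)⁴ = 2.250.
F_Q/F_X = (L_Q/L_X)/(d_Q/d_X)² = 2.250/0.04000 = 56.25.
m_Q − m_X = −2.5 log₁₀(56.25) = -4.38.

-4.38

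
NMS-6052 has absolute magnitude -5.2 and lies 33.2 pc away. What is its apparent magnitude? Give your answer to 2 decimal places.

m = M + 5 log₁₀(d/10 pc) = -5.2 + 5 log₁₀(33.2/10)
  = -5.2 + 5 × 0.521 = -5.2 + 2.61 = -2.59.

-2.59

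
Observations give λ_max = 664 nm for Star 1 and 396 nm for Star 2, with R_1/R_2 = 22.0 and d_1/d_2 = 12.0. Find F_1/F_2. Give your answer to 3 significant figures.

0.425

Wien's law: T_1/T_2 = λ_2/λ_1 = 396/664 = 0.5964.
L_1/L_2 = (R_1/R_2)²(T_1/T_2)⁴ = (22.0)²(0.5964)⁴ = 61.23.
F_1/F_2 = (L_1/L_2)/(d_1/d_2)² = 61.23/(12.0)² = 0.4252.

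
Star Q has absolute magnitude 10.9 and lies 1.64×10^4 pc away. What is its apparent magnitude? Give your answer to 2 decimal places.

26.97

m = M + 5 log₁₀(d/10 pc) = 10.9 + 5 log₁₀(1.64×10^4/10)
  = 10.9 + 5 × 3.215 = 10.9 + 16.07 = 26.97.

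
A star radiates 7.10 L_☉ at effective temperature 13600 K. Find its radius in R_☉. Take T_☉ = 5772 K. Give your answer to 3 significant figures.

R/R_☉ = √(L/L_☉) / (T/T_☉)² = √(7.10) / (2.356)²
       = 2.665 / 5.552 = 0.4800.

0.480 R_☉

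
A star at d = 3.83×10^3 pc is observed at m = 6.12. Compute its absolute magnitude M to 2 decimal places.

-6.80

M = m − 5 log₁₀(d/10 pc) = 6.12 − 5 log₁₀(3.83×10^3/10)
  = 6.12 − 5 × 2.583 = 6.12 − 12.92 = -6.80.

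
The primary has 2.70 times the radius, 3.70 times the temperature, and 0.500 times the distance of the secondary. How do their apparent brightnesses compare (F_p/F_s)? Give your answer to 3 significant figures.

5.47×10^3

L_p/L_s = (R_p/R_s)²(T_p/T_s)⁴ = (2.70)² × (3.70)⁴ = 1366.
F_p/F_s = (L_p/L_s)/(d_p/d_s)² = 1366 / (0.500)² = 5465.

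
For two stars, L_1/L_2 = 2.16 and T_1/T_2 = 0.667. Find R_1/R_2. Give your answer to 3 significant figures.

3.30

L ∝ R²T⁴ gives R ∝ √L / T², so
R_1/R_2 = √(2.16) / (0.667)² = 1.470 / 0.4449 = 3.304.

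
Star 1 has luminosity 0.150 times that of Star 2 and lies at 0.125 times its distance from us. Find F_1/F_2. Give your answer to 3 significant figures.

F = L/(4πd²), so F_1/F_2 = (L_1/L_2) / (d_1/d_2)²
= 0.150 / (0.125)² = 0.150 / 0.01562 = 9.600.

9.60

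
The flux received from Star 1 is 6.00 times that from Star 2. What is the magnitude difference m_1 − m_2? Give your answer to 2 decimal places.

-1.95

m_1 − m_2 = −2.5 log₁₀(F_1/F_2) = −2.5 log₁₀(6.00) = −2.5 × (0.778) = -1.945.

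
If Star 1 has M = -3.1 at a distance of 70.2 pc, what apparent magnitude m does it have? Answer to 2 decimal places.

1.13

m = M + 5 log₁₀(d/10 pc) = -3.1 + 5 log₁₀(70.2/10)
  = -3.1 + 5 × 0.846 = -3.1 + 4.23 = 1.13.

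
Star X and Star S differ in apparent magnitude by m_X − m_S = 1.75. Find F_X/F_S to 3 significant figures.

F_X/F_S = 10^(−(m_X − m_S)/2.5) = 10^(-1.75/2.5) = 10^-0.700 = 0.1995.

0.200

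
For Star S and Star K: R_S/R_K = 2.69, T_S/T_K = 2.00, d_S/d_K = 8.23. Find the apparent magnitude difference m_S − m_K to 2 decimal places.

L_S/L_K = (2.69)²(2.00)⁴ = 115.8.
F_S/F_K = (L_S/L_K)/(d_S/d_K)² = 115.8/67.73 = 1.709.
m_S − m_K = −2.5 log₁₀(1.709) = -0.58.

-0.58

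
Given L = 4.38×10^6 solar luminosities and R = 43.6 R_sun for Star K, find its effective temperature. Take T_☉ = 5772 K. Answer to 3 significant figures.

4.00×10^4 K

T/T_☉ = (L/L_☉)^(1/4) / (R/R_☉)^(1/2)
T = 5772 × (4.38×10^6)^(1/4) / √(43.6) = 5772 × 45.75 / 6.603 = 3.999×10^4 K.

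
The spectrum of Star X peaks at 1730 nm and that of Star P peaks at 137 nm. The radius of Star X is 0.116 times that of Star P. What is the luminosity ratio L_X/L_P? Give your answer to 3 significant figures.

Wien's law gives T ∝ 1/λ_max, so T_X/T_P = λ_P/λ_X = 137/1730 = 0.07919.
Then L ∝ R²T⁴ gives L_X/L_P = (0.116)² × (0.07919)⁴ = 0.01346 × 3.933×10^-5 = 5.292×10^-7.

5.29×10^-7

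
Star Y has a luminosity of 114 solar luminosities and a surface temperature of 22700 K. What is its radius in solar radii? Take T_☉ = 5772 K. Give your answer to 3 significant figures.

R/R_☉ = √(L/L_☉) / (T/T_☉)² = √(114) / (3.933)²
       = 10.68 / 15.47 = 0.6903.

0.690 solar radii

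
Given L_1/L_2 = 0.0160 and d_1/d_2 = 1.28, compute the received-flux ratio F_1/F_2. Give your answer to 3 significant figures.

F = L/(4πd²), so F_1/F_2 = (L_1/L_2) / (d_1/d_2)²
= 0.0160 / (1.28)² = 0.0160 / 1.638 = 0.009766.

0.00977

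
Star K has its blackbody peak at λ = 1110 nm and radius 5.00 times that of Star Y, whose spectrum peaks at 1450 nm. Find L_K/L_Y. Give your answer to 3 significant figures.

72.8

Wien's law gives T ∝ 1/λ_max, so T_K/T_Y = λ_Y/λ_K = 1450/1110 = 1.306.
Then L ∝ R²T⁴ gives L_K/L_Y = (5.00)² × (1.306)⁴ = 25.00 × 2.912 = 72.80.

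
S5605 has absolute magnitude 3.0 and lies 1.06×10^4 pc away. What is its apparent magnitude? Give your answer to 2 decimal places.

m = M + 5 log₁₀(d/10 pc) = 3.0 + 5 log₁₀(1.06×10^4/10)
  = 3.0 + 5 × 3.025 = 3.0 + 15.13 = 18.13.

18.13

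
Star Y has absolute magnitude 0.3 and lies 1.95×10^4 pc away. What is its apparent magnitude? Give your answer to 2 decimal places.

16.75

m = M + 5 log₁₀(d/10 pc) = 0.3 + 5 log₁₀(1.95×10^4/10)
  = 0.3 + 5 × 3.290 = 0.3 + 16.45 = 16.75.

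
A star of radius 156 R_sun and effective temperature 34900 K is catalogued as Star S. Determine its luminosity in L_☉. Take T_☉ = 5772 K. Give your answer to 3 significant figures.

L/L_☉ = (R/R_☉)² (T/T_☉)⁴ = (156)² × (34900/5772)⁴
       = 2.434×10^4 × (6.046)⁴ = 2.434×10^4 × 1337 = 3.253×10^7.

3.25×10^7 L_☉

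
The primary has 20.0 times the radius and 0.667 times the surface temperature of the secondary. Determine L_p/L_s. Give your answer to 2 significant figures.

79

From the Stefan–Boltzmann law, L ∝ R²T⁴, so
L_p/L_s = (R_p/R_s)² (T_p/T_s)⁴ = (20.0)² × (0.667)⁴ = 400.0 × 0.1979 = 79.17.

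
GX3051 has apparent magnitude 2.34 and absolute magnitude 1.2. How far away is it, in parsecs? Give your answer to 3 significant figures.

m − M = 5 log₁₀(d/10 pc)
2.34 − (1.2) = 1.14 = 5 log₁₀(d/10)
d = 10 × 10^(1.14/5) = 10 × 10^0.228 = 16.90 pc.

16.9 pc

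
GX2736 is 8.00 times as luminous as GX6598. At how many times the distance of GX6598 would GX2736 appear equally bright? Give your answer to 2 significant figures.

Equal flux requires L_GX2736/d_GX2736² = L_GX6598/d_GX6598², so d_GX2736/d_GX6598 = √(L_GX2736/L_GX6598)
= √(8.00) = 2.828.

2.8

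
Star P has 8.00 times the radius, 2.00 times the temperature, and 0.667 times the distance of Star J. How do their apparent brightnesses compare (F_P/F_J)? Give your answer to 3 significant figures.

2.30×10^3

L_P/L_J = (R_P/R_J)²(T_P/T_J)⁴ = (8.00)² × (2.00)⁴ = 1024.
F_P/F_J = (L_P/L_J)/(d_P/d_J)² = 1024 / (0.667)² = 2302.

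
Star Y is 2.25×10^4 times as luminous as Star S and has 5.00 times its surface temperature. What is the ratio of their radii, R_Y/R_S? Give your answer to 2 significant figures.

6.0

L ∝ R²T⁴ gives R ∝ √L / T², so
R_Y/R_S = √(2.25×10^4) / (5.00)² = 150.0 / 25.00 = 6.000.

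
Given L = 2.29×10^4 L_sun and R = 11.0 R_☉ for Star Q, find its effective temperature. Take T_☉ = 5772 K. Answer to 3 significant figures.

T/T_☉ = (L/L_☉)^(1/4) / (R/R_☉)^(1/2)
T = 5772 × (2.29×10^4)^(1/4) / √(11.0) = 5772 × 12.30 / 3.317 = 2.141×10^4 K.

2.14×10^4 K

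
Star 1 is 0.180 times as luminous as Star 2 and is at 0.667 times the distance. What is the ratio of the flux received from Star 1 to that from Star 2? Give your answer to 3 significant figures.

F = L/(4πd²), so F_1/F_2 = (L_1/L_2) / (d_1/d_2)²
= 0.180 / (0.667)² = 0.180 / 0.4449 = 0.4046.

0.405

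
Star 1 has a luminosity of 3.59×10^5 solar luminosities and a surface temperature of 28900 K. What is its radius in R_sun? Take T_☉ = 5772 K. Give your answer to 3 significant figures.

R/R_☉ = √(L/L_☉) / (T/T_☉)² = √(3.59×10^5) / (5.007)²
       = 599.2 / 25.07 = 23.90.

23.9 R_sun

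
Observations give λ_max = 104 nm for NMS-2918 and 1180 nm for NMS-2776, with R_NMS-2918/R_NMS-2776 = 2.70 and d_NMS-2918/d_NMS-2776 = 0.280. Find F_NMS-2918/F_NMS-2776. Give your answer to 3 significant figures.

Wien's law: T_NMS-2918/T_NMS-2776 = λ_NMS-2776/λ_NMS-2918 = 1180/104 = 11.35.
L_NMS-2918/L_NMS-2776 = (R_NMS-2918/R_NMS-2776)²(T_NMS-2918/T_NMS-2776)⁴ = (2.70)²(11.35)⁴ = 1.208×10^5.
F_NMS-2918/F_NMS-2776 = (L_NMS-2918/L_NMS-2776)/(d_NMS-2918/d_NMS-2776)² = 1.208×10^5/(0.280)² = 1.541×10^6.

1.54×10^6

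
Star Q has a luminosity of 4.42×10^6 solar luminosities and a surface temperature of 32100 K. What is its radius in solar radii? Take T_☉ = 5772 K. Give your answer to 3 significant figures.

R/R_☉ = √(L/L_☉) / (T/T_☉)² = √(4.42×10^6) / (5.561)²
       = 2102 / 30.93 = 67.98.

68.0 solar radii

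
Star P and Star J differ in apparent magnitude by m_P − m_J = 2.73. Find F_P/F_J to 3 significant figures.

0.0809

F_P/F_J = 10^(−(m_P − m_J)/2.5) = 10^(-2.73/2.5) = 10^-1.092 = 0.08091.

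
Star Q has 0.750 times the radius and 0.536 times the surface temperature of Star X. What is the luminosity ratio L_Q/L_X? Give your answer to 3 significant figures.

From the Stefan–Boltzmann law, L ∝ R²T⁴, so
L_Q/L_X = (R_Q/R_X)² (T_Q/T_X)⁴ = (0.750)² × (0.536)⁴ = 0.5625 × 0.08254 = 0.04643.

0.0464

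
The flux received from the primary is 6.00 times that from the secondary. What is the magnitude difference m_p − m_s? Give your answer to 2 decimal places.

-1.95

m_p − m_s = −2.5 log₁₀(F_p/F_s) = −2.5 log₁₀(6.00) = −2.5 × (0.778) = -1.945.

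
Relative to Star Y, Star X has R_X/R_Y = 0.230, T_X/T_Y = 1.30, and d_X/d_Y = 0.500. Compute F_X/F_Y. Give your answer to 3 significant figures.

L_X/L_Y = (R_X/R_Y)²(T_X/T_Y)⁴ = (0.230)² × (1.30)⁴ = 0.1511.
F_X/F_Y = (L_X/L_Y)/(d_X/d_Y)² = 0.1511 / (0.500)² = 0.6044.

0.604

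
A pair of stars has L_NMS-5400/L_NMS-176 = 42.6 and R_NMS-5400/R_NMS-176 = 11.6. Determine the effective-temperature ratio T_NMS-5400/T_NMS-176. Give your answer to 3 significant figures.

L ∝ R²T⁴ gives T ∝ (L/R²)^(1/4), so
T_NMS-5400/T_NMS-176 = (42.6 / 11.6²)^(1/4) = (0.3166)^(1/4) = 0.7501.

0.750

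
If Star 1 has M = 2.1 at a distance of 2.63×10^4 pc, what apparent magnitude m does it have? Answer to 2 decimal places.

19.20

m = M + 5 log₁₀(d/10 pc) = 2.1 + 5 log₁₀(2.63×10^4/10)
  = 2.1 + 5 × 3.420 = 2.1 + 17.10 = 19.20.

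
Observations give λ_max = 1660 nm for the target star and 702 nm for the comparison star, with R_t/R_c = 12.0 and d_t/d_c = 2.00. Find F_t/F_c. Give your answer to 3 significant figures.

Wien's law: T_t/T_c = λ_c/λ_t = 702/1660 = 0.4229.
L_t/L_c = (R_t/R_c)²(T_t/T_c)⁴ = (12.0)²(0.4229)⁴ = 4.606.
F_t/F_c = (L_t/L_c)/(d_t/d_c)² = 4.606/(2.00)² = 1.151.

1.15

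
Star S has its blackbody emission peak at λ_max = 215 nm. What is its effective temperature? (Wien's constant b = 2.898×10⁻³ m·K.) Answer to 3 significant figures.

1.35×10^4 K

T = b/λ_max = 2.898×10⁻³ / (215×10⁻⁹) = 1.348×10^4 K.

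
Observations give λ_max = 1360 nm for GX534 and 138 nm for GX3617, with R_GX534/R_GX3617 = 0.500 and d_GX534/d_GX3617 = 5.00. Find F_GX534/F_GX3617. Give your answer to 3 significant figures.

Wien's law: T_GX534/T_GX3617 = λ_GX3617/λ_GX534 = 138/1360 = 0.1015.
L_GX534/L_GX3617 = (R_GX534/R_GX3617)²(T_GX534/T_GX3617)⁴ = (0.500)²(0.1015)⁴ = 2.650×10^-5.
F_GX534/F_GX3617 = (L_GX534/L_GX3617)/(d_GX534/d_GX3617)² = 2.650×10^-5/(5.00)² = 1.060×10^-6.

1.06×10^-6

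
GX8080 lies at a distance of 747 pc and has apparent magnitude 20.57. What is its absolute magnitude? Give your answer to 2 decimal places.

M = m − 5 log₁₀(d/10 pc) = 20.57 − 5 log₁₀(747/10)
  = 20.57 − 5 × 1.873 = 20.57 − 9.37 = 11.20.

11.20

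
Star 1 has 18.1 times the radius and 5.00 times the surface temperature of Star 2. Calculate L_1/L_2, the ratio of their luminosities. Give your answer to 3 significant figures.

2.05×10^5

From the Stefan–Boltzmann law, L ∝ R²T⁴, so
L_1/L_2 = (R_1/R_2)² (T_1/T_2)⁴ = (18.1)² × (5.00)⁴ = 327.6 × 625.0 = 2.048×10^5.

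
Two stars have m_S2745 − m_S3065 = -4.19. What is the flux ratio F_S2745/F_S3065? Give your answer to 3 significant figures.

47.4

F_S2745/F_S3065 = 10^(−(m_S2745 − m_S3065)/2.5) = 10^(4.19/2.5) = 10^1.676 = 47.42.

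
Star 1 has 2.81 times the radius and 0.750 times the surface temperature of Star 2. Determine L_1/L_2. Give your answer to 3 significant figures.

From the Stefan–Boltzmann law, L ∝ R²T⁴, so
L_1/L_2 = (R_1/R_2)² (T_1/T_2)⁴ = (2.81)² × (0.750)⁴ = 7.896 × 0.3164 = 2.498.

2.50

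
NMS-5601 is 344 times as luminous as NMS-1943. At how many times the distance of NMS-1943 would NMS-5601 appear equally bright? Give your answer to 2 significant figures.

19

Equal flux requires L_NMS-5601/d_NMS-5601² = L_NMS-1943/d_NMS-1943², so d_NMS-5601/d_NMS-1943 = √(L_NMS-5601/L_NMS-1943)
= √(344) = 18.55.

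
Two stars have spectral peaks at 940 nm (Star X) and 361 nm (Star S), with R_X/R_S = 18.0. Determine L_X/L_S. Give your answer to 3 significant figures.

Wien's law gives T ∝ 1/λ_max, so T_X/T_S = λ_S/λ_X = 361/940 = 0.3840.
Then L ∝ R²T⁴ gives L_X/L_S = (18.0)² × (0.3840)⁴ = 324.0 × 0.02175 = 7.048.

7.05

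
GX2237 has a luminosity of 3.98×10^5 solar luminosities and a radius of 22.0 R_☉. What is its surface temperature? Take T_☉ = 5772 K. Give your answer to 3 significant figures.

T/T_☉ = (L/L_☉)^(1/4) / (R/R_☉)^(1/2)
T = 5772 × (3.98×10^5)^(1/4) / √(22.0) = 5772 × 25.12 / 4.690 = 3.091×10^4 K.

3.09×10^4 K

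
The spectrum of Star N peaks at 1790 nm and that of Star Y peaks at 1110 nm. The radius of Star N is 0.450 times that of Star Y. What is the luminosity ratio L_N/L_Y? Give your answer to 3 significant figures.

0.0299

Wien's law gives T ∝ 1/λ_max, so T_N/T_Y = λ_Y/λ_N = 1110/1790 = 0.6201.
Then L ∝ R²T⁴ gives L_N/L_Y = (0.450)² × (0.6201)⁴ = 0.2025 × 0.1479 = 0.02994.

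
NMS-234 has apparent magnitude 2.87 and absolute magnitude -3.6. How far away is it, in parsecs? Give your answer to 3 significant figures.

197 pc

m − M = 5 log₁₀(d/10 pc)
2.87 − (-3.6) = 6.47 = 5 log₁₀(d/10)
d = 10 × 10^(6.47/5) = 10 × 10^1.294 = 196.8 pc.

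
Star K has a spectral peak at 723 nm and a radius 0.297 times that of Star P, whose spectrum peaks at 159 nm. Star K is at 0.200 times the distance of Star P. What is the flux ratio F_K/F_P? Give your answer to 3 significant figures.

0.00516

Wien's law: T_K/T_P = λ_P/λ_K = 159/723 = 0.2199.
L_K/L_P = (R_K/R_P)²(T_K/T_P)⁴ = (0.297)²(0.2199)⁴ = 2.063×10^-4.
F_K/F_P = (L_K/L_P)/(d_K/d_P)² = 2.063×10^-4/(0.200)² = 0.005158.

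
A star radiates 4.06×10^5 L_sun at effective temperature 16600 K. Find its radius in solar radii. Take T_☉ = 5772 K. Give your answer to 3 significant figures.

77.0 solar radii

R/R_☉ = √(L/L_☉) / (T/T_☉)² = √(4.06×10^5) / (2.876)²
       = 637.2 / 8.271 = 77.04.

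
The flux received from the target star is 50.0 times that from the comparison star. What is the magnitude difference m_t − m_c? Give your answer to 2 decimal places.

-4.25

m_t − m_c = −2.5 log₁₀(F_t/F_c) = −2.5 log₁₀(50.0) = −2.5 × (1.699) = -4.247.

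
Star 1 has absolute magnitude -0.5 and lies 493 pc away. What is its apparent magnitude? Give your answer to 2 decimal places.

m = M + 5 log₁₀(d/10 pc) = -0.5 + 5 log₁₀(493/10)
  = -0.5 + 5 × 1.693 = -0.5 + 8.46 = 7.96.

7.96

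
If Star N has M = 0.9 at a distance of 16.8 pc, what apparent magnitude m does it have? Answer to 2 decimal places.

m = M + 5 log₁₀(d/10 pc) = 0.9 + 5 log₁₀(16.8/10)
  = 0.9 + 5 × 0.225 = 0.9 + 1.13 = 2.03.

2.03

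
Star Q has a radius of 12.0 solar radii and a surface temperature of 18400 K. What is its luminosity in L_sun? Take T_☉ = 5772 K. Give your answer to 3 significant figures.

1.49×10^4 L_sun

L/L_☉ = (R/R_☉)² (T/T_☉)⁴ = (12.0)² × (18400/5772)⁴
       = 144.0 × (3.188)⁴ = 144.0 × 103.3 = 1.487×10^4.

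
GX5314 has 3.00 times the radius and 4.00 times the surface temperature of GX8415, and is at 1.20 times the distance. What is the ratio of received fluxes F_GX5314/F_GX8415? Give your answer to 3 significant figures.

1.60×10^3

L_GX5314/L_GX8415 = (R_GX5314/R_GX8415)²(T_GX5314/T_GX8415)⁴ = (3.00)² × (4.00)⁴ = 2304.
F_GX5314/F_GX8415 = (L_GX5314/L_GX8415)/(d_GX5314/d_GX8415)² = 2304 / (1.20)² = 1600.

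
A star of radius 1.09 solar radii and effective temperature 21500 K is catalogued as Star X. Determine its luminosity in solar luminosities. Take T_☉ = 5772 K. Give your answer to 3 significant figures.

L/L_☉ = (R/R_☉)² (T/T_☉)⁴ = (1.09)² × (21500/5772)⁴
       = 1.188 × (3.725)⁴ = 1.188 × 192.5 = 228.7.

229 solar luminosities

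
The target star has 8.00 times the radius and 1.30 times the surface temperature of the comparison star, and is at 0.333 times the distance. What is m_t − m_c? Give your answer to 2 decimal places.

L_t/L_c = (8.00)²(1.30)⁴ = 182.8.
F_t/F_c = (L_t/L_c)/(d_t/d_c)² = 182.8/0.1109 = 1648.
m_t − m_c = −2.5 log₁₀(1648) = -8.04.

-8.04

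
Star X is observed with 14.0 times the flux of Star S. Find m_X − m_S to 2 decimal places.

-2.87

m_X − m_S = −2.5 log₁₀(F_X/F_S) = −2.5 log₁₀(14.0) = −2.5 × (1.146) = -2.865.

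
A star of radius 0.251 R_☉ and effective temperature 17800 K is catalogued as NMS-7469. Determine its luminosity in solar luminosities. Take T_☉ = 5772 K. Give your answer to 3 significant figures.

5.70 solar luminosities

L/L_☉ = (R/R_☉)² (T/T_☉)⁴ = (0.251)² × (17800/5772)⁴
       = 0.06300 × (3.084)⁴ = 0.06300 × 90.44 = 5.698.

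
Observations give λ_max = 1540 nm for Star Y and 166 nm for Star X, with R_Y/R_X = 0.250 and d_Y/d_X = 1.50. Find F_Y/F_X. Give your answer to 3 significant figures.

3.75×10^-6

Wien's law: T_Y/T_X = λ_X/λ_Y = 166/1540 = 0.1078.
L_Y/L_X = (R_Y/R_X)²(T_Y/T_X)⁴ = (0.250)²(0.1078)⁴ = 8.438×10^-6.
F_Y/F_X = (L_Y/L_X)/(d_Y/d_X)² = 8.438×10^-6/(1.50)² = 3.750×10^-6.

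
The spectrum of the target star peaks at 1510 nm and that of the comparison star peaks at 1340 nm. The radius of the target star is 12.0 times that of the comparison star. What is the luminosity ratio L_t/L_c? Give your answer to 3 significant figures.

Wien's law gives T ∝ 1/λ_max, so T_t/T_c = λ_c/λ_t = 1340/1510 = 0.8874.
Then L ∝ R²T⁴ gives L_t/L_c = (12.0)² × (0.8874)⁴ = 144.0 × 0.6202 = 89.30.

89.3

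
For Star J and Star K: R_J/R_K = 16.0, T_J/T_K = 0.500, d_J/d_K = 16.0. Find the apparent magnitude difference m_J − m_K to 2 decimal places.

L_J/L_K = (16.0)²(0.500)⁴ = 16.00.
F_J/F_K = (L_J/L_K)/(d_J/d_K)² = 16.00/256.0 = 0.06250.
m_J − m_K = −2.5 log₁₀(0.06250) = 3.01.

3.01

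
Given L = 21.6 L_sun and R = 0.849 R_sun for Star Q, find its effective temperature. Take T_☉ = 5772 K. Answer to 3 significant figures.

T/T_☉ = (L/L_☉)^(1/4) / (R/R_☉)^(1/2)
T = 5772 × (21.6)^(1/4) / √(0.849) = 5772 × 2.156 / 0.9214 = 1.350×10^4 K.

1.35×10^4 K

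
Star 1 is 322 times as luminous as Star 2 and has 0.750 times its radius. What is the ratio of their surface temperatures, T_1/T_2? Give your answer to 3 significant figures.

4.89

L ∝ R²T⁴ gives T ∝ (L/R²)^(1/4), so
T_1/T_2 = (322 / 0.750²)^(1/4) = (572.4)^(1/4) = 4.891.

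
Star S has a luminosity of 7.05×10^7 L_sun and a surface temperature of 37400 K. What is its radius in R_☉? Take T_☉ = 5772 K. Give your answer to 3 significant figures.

200 R_☉

R/R_☉ = √(L/L_☉) / (T/T_☉)² = √(7.05×10^7) / (6.480)²
       = 8396 / 41.98 = 200.0.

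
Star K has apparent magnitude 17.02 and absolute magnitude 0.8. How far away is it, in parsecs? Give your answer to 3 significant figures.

1.75×10^4 pc

m − M = 5 log₁₀(d/10 pc)
17.02 − (0.8) = 16.22 = 5 log₁₀(d/10)
d = 10 × 10^(16.22/5) = 10 × 10^3.244 = 1.754×10^4 pc.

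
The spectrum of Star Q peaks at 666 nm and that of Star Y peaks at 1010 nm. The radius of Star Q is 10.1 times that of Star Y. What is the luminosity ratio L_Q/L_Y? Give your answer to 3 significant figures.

540

Wien's law gives T ∝ 1/λ_max, so T_Q/T_Y = λ_Y/λ_Q = 1010/666 = 1.517.
Then L ∝ R²T⁴ gives L_Q/L_Y = (10.1)² × (1.517)⁴ = 102.0 × 5.289 = 539.5.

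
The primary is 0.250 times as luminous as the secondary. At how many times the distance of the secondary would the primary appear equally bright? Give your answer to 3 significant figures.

Equal flux requires L_p/d_p² = L_s/d_s², so d_p/d_s = √(L_p/L_s)
= √(0.250) = 0.5000.

0.500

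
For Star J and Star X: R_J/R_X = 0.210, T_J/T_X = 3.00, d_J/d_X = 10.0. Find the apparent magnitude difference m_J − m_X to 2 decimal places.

L_J/L_X = (0.210)²(3.00)⁴ = 3.572.
F_J/F_X = (L_J/L_X)/(d_J/d_X)² = 3.572/100.0 = 0.03572.
m_J − m_X = −2.5 log₁₀(0.03572) = 3.62.

3.62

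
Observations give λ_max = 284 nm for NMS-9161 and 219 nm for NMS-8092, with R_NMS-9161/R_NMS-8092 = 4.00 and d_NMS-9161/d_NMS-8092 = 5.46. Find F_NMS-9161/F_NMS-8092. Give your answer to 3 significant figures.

Wien's law: T_NMS-9161/T_NMS-8092 = λ_NMS-8092/λ_NMS-9161 = 219/284 = 0.7711.
L_NMS-9161/L_NMS-8092 = (R_NMS-9161/R_NMS-8092)²(T_NMS-9161/T_NMS-8092)⁴ = (4.00)²(0.7711)⁴ = 5.657.
F_NMS-9161/F_NMS-8092 = (L_NMS-9161/L_NMS-8092)/(d_NMS-9161/d_NMS-8092)² = 5.657/(5.46)² = 0.1898.

0.190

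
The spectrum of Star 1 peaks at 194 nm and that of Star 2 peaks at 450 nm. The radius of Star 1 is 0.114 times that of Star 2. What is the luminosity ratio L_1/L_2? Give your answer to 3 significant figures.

Wien's law gives T ∝ 1/λ_max, so T_1/T_2 = λ_2/λ_1 = 450/194 = 2.320.
Then L ∝ R²T⁴ gives L_1/L_2 = (0.114)² × (2.320)⁴ = 0.01300 × 28.95 = 0.3762.

0.376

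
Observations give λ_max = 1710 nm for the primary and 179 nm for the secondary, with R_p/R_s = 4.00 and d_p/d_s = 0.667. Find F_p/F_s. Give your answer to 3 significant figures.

0.00432

Wien's law: T_p/T_s = λ_s/λ_p = 179/1710 = 0.1047.
L_p/L_s = (R_p/R_s)²(T_p/T_s)⁴ = (4.00)²(0.1047)⁴ = 0.001921.
F_p/F_s = (L_p/L_s)/(d_p/d_s)² = 0.001921/(0.667)² = 0.004318.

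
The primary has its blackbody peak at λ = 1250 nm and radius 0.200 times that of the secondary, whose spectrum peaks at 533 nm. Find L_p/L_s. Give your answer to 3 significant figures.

Wien's law gives T ∝ 1/λ_max, so T_p/T_s = λ_s/λ_p = 533/1250 = 0.4264.
Then L ∝ R²T⁴ gives L_p/L_s = (0.200)² × (0.4264)⁴ = 0.04000 × 0.03306 = 0.001322.

0.00132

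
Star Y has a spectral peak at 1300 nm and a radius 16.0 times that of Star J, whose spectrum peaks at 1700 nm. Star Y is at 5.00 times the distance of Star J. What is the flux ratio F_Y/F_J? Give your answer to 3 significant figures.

Wien's law: T_Y/T_J = λ_J/λ_Y = 1700/1300 = 1.308.
L_Y/L_J = (R_Y/R_J)²(T_Y/T_J)⁴ = (16.0)²(1.308)⁴ = 748.6.
F_Y/F_J = (L_Y/L_J)/(d_Y/d_J)² = 748.6/(5.00)² = 29.94.

29.9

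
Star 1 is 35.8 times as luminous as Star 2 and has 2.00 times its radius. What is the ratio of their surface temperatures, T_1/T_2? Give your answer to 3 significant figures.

1.73

L ∝ R²T⁴ gives T ∝ (L/R²)^(1/4), so
T_1/T_2 = (35.8 / 2.00²)^(1/4) = (8.950)^(1/4) = 1.730.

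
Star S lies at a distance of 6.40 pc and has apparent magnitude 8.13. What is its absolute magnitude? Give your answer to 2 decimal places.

M = m − 5 log₁₀(d/10 pc) = 8.13 − 5 log₁₀(6.40/10)
  = 8.13 − 5 × -0.194 = 8.13 − -0.97 = 9.10.

9.10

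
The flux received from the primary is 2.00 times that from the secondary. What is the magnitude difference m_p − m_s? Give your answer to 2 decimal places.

m_p − m_s = −2.5 log₁₀(F_p/F_s) = −2.5 log₁₀(2.00) = −2.5 × (0.301) = -0.753.

-0.75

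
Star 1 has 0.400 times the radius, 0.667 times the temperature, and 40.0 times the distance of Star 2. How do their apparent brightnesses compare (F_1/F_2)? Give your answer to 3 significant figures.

1.98×10^-5

L_1/L_2 = (R_1/R_2)²(T_1/T_2)⁴ = (0.400)² × (0.667)⁴ = 0.03167.
F_1/F_2 = (L_1/L_2)/(d_1/d_2)² = 0.03167 / (40.0)² = 1.979×10^-5.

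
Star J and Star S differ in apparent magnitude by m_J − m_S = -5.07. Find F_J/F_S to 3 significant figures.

107

F_J/F_S = 10^(−(m_J − m_S)/2.5) = 10^(5.07/2.5) = 10^2.028 = 106.7.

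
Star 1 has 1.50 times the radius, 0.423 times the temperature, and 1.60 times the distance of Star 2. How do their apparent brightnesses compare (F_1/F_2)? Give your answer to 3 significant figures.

0.0281

L_1/L_2 = (R_1/R_2)²(T_1/T_2)⁴ = (1.50)² × (0.423)⁴ = 0.07204.
F_1/F_2 = (L_1/L_2)/(d_1/d_2)² = 0.07204 / (1.60)² = 0.02814.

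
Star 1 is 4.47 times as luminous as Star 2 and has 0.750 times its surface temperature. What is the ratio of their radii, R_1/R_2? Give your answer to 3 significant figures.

L ∝ R²T⁴ gives R ∝ √L / T², so
R_1/R_2 = √(4.47) / (0.750)² = 2.114 / 0.5625 = 3.759.

3.76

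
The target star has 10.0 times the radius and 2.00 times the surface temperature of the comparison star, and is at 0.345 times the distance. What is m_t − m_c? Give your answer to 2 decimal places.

-10.32

L_t/L_c = (10.0)²(2.00)⁴ = 1600.
F_t/F_c = (L_t/L_c)/(d_t/d_c)² = 1600/0.1190 = 1.344×10^4.
m_t − m_c = −2.5 log₁₀(1.344×10^4) = -10.32.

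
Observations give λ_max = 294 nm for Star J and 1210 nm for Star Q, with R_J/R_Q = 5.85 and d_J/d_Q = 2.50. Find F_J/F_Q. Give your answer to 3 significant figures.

Wien's law: T_J/T_Q = λ_Q/λ_J = 1210/294 = 4.116.
L_J/L_Q = (R_J/R_Q)²(T_J/T_Q)⁴ = (5.85)²(4.116)⁴ = 9819.
F_J/F_Q = (L_J/L_Q)/(d_J/d_Q)² = 9819/(2.50)² = 1571.

1.57×10^3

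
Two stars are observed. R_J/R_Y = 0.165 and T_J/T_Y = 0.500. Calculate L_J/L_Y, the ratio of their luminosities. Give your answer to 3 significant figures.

0.00170

From the Stefan–Boltzmann law, L ∝ R²T⁴, so
L_J/L_Y = (R_J/R_Y)² (T_J/T_Y)⁴ = (0.165)² × (0.500)⁴ = 0.02723 × 0.06250 = 0.001702.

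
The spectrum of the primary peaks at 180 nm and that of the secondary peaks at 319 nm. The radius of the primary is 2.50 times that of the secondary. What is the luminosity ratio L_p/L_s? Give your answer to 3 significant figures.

Wien's law gives T ∝ 1/λ_max, so T_p/T_s = λ_s/λ_p = 319/180 = 1.772.
Then L ∝ R²T⁴ gives L_p/L_s = (2.50)² × (1.772)⁴ = 6.250 × 9.864 = 61.65.

61.7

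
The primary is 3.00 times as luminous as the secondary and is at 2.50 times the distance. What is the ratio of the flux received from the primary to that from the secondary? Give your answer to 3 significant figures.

0.480

F = L/(4πd²), so F_p/F_s = (L_p/L_s) / (d_p/d_s)²
= 3.00 / (2.50)² = 3.00 / 6.250 = 0.4800.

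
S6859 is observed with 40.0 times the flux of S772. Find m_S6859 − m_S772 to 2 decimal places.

m_S6859 − m_S772 = −2.5 log₁₀(F_S6859/F_S772) = −2.5 log₁₀(40.0) = −2.5 × (1.602) = -4.005.

-4.01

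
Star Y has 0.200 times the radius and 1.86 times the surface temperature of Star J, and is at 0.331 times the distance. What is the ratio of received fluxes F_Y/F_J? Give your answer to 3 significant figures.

4.37

L_Y/L_J = (R_Y/R_J)²(T_Y/T_J)⁴ = (0.200)² × (1.86)⁴ = 0.4788.
F_Y/F_J = (L_Y/L_J)/(d_Y/d_J)² = 0.4788 / (0.331)² = 4.370.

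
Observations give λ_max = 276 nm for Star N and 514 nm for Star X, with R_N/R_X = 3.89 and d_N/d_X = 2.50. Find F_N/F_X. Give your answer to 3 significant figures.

29.1

Wien's law: T_N/T_X = λ_X/λ_N = 514/276 = 1.862.
L_N/L_X = (R_N/R_X)²(T_N/T_X)⁴ = (3.89)²(1.862)⁴ = 182.0.
F_N/F_X = (L_N/L_X)/(d_N/d_X)² = 182.0/(2.50)² = 29.12.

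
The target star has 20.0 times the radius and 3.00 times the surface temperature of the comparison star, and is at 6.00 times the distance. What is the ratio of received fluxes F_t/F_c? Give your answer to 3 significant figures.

L_t/L_c = (R_t/R_c)²(T_t/T_c)⁴ = (20.0)² × (3.00)⁴ = 3.240×10^4.
F_t/F_c = (L_t/L_c)/(d_t/d_c)² = 3.240×10^4 / (6.00)² = 900.0.

900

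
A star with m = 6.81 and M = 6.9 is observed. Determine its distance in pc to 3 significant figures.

9.59 pc

m − M = 5 log₁₀(d/10 pc)
6.81 − (6.9) = -0.09 = 5 log₁₀(d/10)
d = 10 × 10^(-0.09/5) = 10 × 10^-0.018 = 9.594 pc.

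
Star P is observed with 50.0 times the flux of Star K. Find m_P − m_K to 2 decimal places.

m_P − m_K = −2.5 log₁₀(F_P/F_K) = −2.5 log₁₀(50.0) = −2.5 × (1.699) = -4.247.

-4.25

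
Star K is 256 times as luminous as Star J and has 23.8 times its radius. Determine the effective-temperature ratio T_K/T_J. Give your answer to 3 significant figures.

0.820

L ∝ R²T⁴ gives T ∝ (L/R²)^(1/4), so
T_K/T_J = (256 / 23.8²)^(1/4) = (0.4519)^(1/4) = 0.8199.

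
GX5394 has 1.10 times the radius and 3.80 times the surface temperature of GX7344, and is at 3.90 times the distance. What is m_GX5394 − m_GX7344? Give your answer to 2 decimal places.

-3.05

L_GX5394/L_GX7344 = (1.10)²(3.80)⁴ = 252.3.
F_GX5394/F_GX7344 = (L_GX5394/L_GX7344)/(d_GX5394/d_GX7344)² = 252.3/15.21 = 16.59.
m_GX5394 − m_GX7344 = −2.5 log₁₀(16.59) = -3.05.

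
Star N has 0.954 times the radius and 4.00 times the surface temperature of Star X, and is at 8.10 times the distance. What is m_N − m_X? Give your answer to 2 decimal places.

-1.38

L_N/L_X = (0.954)²(4.00)⁴ = 233.0.
F_N/F_X = (L_N/L_X)/(d_N/d_X)² = 233.0/65.61 = 3.551.
m_N − m_X = −2.5 log₁₀(3.551) = -1.38.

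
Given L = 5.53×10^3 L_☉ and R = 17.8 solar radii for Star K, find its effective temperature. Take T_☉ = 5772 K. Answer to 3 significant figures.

1.18×10^4 K

T/T_☉ = (L/L_☉)^(1/4) / (R/R_☉)^(1/2)
T = 5772 × (5.53×10^3)^(1/4) / √(17.8) = 5772 × 8.623 / 4.219 = 1.180×10^4 K.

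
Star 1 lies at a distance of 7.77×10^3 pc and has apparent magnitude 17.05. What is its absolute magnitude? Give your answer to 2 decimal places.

2.60

M = m − 5 log₁₀(d/10 pc) = 17.05 − 5 log₁₀(7.77×10^3/10)
  = 17.05 − 5 × 2.890 = 17.05 − 14.45 = 2.60.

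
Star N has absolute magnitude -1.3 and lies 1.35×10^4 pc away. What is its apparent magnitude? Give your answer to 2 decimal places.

14.35

m = M + 5 log₁₀(d/10 pc) = -1.3 + 5 log₁₀(1.35×10^4/10)
  = -1.3 + 5 × 3.130 = -1.3 + 15.65 = 14.35.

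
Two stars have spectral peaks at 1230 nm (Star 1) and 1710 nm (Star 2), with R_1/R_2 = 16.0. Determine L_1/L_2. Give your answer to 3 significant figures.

956

Wien's law gives T ∝ 1/λ_max, so T_1/T_2 = λ_2/λ_1 = 1710/1230 = 1.390.
Then L ∝ R²T⁴ gives L_1/L_2 = (16.0)² × (1.390)⁴ = 256.0 × 3.736 = 956.3.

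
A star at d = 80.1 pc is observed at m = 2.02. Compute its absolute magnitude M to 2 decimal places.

M = m − 5 log₁₀(d/10 pc) = 2.02 − 5 log₁₀(80.1/10)
  = 2.02 − 5 × 0.904 = 2.02 − 4.52 = -2.50.

-2.50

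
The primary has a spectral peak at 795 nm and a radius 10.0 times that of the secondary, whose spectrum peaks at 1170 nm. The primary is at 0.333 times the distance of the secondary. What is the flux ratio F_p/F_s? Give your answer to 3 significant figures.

Wien's law: T_p/T_s = λ_s/λ_p = 1170/795 = 1.472.
L_p/L_s = (R_p/R_s)²(T_p/T_s)⁴ = (10.0)²(1.472)⁴ = 469.1.
F_p/F_s = (L_p/L_s)/(d_p/d_s)² = 469.1/(0.333)² = 4230.

4.23×10^3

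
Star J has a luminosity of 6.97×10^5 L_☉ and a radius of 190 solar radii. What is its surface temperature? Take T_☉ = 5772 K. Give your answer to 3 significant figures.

1.21×10^4 K

T/T_☉ = (L/L_☉)^(1/4) / (R/R_☉)^(1/2)
T = 5772 × (6.97×10^5)^(1/4) / √(190) = 5772 × 28.89 / 13.78 = 1.210×10^4 K.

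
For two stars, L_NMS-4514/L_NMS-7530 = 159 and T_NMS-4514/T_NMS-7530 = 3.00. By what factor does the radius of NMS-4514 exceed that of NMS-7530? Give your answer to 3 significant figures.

1.40

L ∝ R²T⁴ gives R ∝ √L / T², so
R_NMS-4514/R_NMS-7530 = √(159) / (3.00)² = 12.61 / 9.000 = 1.401.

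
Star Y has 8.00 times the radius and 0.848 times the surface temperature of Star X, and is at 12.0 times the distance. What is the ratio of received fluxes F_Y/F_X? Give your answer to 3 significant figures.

L_Y/L_X = (R_Y/R_X)²(T_Y/T_X)⁴ = (8.00)² × (0.848)⁴ = 33.10.
F_Y/F_X = (L_Y/L_X)/(d_Y/d_X)² = 33.10 / (12.0)² = 0.2298.

0.230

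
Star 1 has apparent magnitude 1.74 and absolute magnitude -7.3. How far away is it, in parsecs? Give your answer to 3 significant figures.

m − M = 5 log₁₀(d/10 pc)
1.74 − (-7.3) = 9.04 = 5 log₁₀(d/10)
d = 10 × 10^(9.04/5) = 10 × 10^1.808 = 642.7 pc.

643 pc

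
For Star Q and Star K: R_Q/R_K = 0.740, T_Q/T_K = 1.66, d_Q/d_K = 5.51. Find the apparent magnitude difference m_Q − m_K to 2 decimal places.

2.16

L_Q/L_K = (0.740)²(1.66)⁴ = 4.158.
F_Q/F_K = (L_Q/L_K)/(d_Q/d_K)² = 4.158/30.36 = 0.1370.
m_Q − m_K = −2.5 log₁₀(0.1370) = 2.16.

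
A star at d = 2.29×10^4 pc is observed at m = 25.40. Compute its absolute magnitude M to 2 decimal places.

8.60

M = m − 5 log₁₀(d/10 pc) = 25.40 − 5 log₁₀(2.29×10^4/10)
  = 25.40 − 5 × 3.360 = 25.40 − 16.80 = 8.60.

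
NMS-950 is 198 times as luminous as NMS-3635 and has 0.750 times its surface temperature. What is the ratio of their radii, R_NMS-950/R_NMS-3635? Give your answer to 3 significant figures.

L ∝ R²T⁴ gives R ∝ √L / T², so
R_NMS-950/R_NMS-3635 = √(198) / (0.750)² = 14.07 / 0.5625 = 25.02.

25.0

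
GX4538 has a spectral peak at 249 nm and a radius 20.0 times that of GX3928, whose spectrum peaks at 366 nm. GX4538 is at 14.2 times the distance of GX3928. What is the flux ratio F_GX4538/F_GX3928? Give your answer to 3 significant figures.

9.26

Wien's law: T_GX4538/T_GX3928 = λ_GX3928/λ_GX4538 = 366/249 = 1.470.
L_GX4538/L_GX3928 = (R_GX4538/R_GX3928)²(T_GX4538/T_GX3928)⁴ = (20.0)²(1.470)⁴ = 1867.
F_GX4538/F_GX3928 = (L_GX4538/L_GX3928)/(d_GX4538/d_GX3928)² = 1867/(14.2)² = 9.260.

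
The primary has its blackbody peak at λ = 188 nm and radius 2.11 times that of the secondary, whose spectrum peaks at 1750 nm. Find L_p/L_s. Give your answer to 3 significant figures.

3.34×10^4

Wien's law gives T ∝ 1/λ_max, so T_p/T_s = λ_s/λ_p = 1750/188 = 9.309.
Then L ∝ R²T⁴ gives L_p/L_s = (2.11)² × (9.309)⁴ = 4.452 × 7508 = 3.343×10^4.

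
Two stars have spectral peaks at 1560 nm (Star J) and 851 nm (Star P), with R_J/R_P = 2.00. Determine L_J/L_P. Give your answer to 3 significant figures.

Wien's law gives T ∝ 1/λ_max, so T_J/T_P = λ_P/λ_J = 851/1560 = 0.5455.
Then L ∝ R²T⁴ gives L_J/L_P = (2.00)² × (0.5455)⁴ = 4.000 × 0.08856 = 0.3542.

0.354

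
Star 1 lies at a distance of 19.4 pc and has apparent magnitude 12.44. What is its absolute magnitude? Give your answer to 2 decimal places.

11.00

M = m − 5 log₁₀(d/10 pc) = 12.44 − 5 log₁₀(19.4/10)
  = 12.44 − 5 × 0.288 = 12.44 − 1.44 = 11.00.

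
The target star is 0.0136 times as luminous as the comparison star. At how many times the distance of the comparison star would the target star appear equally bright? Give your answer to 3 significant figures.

Equal flux requires L_t/d_t² = L_c/d_c², so d_t/d_c = √(L_t/L_c)
= √(0.0136) = 0.1166.

0.117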